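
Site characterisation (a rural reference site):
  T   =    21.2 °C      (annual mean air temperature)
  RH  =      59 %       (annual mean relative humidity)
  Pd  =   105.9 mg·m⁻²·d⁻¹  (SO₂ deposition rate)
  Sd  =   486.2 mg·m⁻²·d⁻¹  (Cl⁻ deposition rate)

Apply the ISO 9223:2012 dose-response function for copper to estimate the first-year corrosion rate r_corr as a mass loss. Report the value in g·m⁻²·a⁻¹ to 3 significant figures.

r_corr = 13.7 g·m⁻²·a⁻¹

copper: temperature factor f = -0.080·(11.2) = -0.8960
  SO₂ term: 0.0053·105.9^0.26·exp(0.059·59-0.8960) = 0.2363
  Sd branch = 0.01025·Sd^0.27·e^(0.036·RH+0.049·T) = 1.288 μm/a
  sum: 0.2363 + 1.288 → r_corr = 1.524 μm/a
Convert to mass loss: 1.524 μm/a × 8.96 g/cm³ = 13.65 g·m⁻²·a⁻¹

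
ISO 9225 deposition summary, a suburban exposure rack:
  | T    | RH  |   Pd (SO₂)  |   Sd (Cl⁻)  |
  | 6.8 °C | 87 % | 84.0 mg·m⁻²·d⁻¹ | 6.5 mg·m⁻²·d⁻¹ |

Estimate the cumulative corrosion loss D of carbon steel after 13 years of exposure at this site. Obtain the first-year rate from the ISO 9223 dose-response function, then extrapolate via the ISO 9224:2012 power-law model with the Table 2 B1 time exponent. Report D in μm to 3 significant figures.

carbon steel: T≤10 °C ⇒ hinge +0.150·(6.8−10) = -0.4800
  sulphur-dioxide contribution → 62.49 μm/a
  chloride contribution → 7.544 μm/a
  ⇒ r_corr(carbon steel) = 70.03 μm/a
Long-term exponent b (ISO 9224 Table 2, B1) = 0.523
  D(13) = 70.03 × 13^0.523 = 70.03 × 3.825 = 267.9 μm

D(13) = 268 μm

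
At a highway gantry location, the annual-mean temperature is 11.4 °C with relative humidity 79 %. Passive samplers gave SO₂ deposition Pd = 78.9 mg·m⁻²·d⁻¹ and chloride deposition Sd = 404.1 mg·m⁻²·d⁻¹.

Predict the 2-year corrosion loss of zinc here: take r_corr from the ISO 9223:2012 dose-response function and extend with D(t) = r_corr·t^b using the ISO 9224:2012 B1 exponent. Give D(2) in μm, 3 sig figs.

D(2) = 9.97 μm

zinc: T>10 °C ⇒ hinge -0.071·(11.4−10) = -0.0994
  Pd branch = 0.0129·Pd^0.44·e^(0.046·RH+f) = 3.022 μm/a
  Cl⁻ term: 0.0175·404.1^0.57·exp(0.008·79+0.085·11.4) = 2.655
  sum: 3.022 + 2.655 → r_corr = 5.677 μm/a
Power-law: D(2) = r_corr · 2^0.813
  D(2) = 5.677 × 2^0.813 = 5.677 × 1.757 = 9.974 μm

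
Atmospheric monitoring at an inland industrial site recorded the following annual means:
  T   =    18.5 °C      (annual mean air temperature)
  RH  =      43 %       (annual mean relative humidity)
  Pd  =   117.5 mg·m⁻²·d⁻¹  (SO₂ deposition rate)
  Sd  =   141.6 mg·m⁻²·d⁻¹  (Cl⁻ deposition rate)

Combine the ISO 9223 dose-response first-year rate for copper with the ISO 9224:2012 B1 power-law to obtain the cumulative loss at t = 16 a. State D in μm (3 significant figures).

copper: T>10 °C ⇒ hinge -0.080·(18.5−10) = -0.6800
  Pd branch = 0.0053·Pd^0.26·e^(0.059·RH+f) = 0.1172 μm/a
  Sd branch = 0.01025·Sd^0.27·e^(0.036·RH+0.049·T) = 0.4545 μm/a
  sum: 0.1172 + 0.4545 → r_corr = 0.5717 μm/a
Power-law: D(16) = r_corr · 16^0.667
  D(16) = 0.5717 × 16^0.667 = 0.5717 × 6.355 = 3.633 μm

D(16) = 3.63 μm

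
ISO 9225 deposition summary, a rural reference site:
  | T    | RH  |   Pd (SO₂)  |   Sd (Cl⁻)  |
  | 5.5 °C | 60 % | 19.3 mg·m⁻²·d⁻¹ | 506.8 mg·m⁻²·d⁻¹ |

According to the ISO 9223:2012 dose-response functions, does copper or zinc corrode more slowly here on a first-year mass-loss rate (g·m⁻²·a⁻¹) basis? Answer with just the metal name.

copper

copper: temperature factor f = +0.126·(-4.5) = -0.5670
  sulphur-dioxide contribution → 0.2237 μm/a
  chloride contribution → 0.6254 μm/a
  ⇒ r_corr(copper) = 0.8491 μm/a
  mass loss = 0.8491 μm/a × 8.96 g/cm³ = 7.608 g·m⁻²·a⁻¹
zinc: T≤10 °C ⇒ hinge +0.038·(5.5−10) = -0.1710
  sulphur-dioxide contribution → 0.6319 μm/a
  chloride contribution → 1.571 μm/a
  ⇒ r_corr(zinc) = 2.203 μm/a
  mass loss = 2.203 μm/a × 7.14 g/cm³ = 15.73 g·m⁻²·a⁻¹
Ordering by g·m⁻²·a⁻¹: zinc (15.7) > copper (7.61)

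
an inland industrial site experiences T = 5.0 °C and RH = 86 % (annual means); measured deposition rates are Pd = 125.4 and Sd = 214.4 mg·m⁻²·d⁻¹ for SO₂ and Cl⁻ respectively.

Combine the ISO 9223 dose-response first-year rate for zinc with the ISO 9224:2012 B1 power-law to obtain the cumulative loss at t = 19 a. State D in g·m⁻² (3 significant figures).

zinc: temperature factor f = +0.038·(-5.0) = -0.1900
  sulphur-dioxide contribution → 4.671 μm/a
  chloride contribution → 1.136 μm/a
  ⇒ r_corr(zinc) = 5.806 μm/a
ISO 9224: D(t) = r_corr · t^b with b = 0.813 (zinc, B1)
  D(19) = 5.806 × 19^0.813 = 5.806 × 10.96 = 63.61 μm
  Mass loss = 63.61 μm × 7.14 g/cm³ = 454.2 g·m⁻²

D(19) = 454 g·m⁻²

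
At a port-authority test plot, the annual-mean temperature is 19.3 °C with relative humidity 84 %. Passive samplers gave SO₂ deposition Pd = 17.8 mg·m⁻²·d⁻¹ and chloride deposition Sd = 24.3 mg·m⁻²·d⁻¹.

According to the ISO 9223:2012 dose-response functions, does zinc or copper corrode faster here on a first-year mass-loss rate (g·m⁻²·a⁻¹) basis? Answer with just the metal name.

zinc: f(T) = -0.071·(T−10) [T>10 °C] = -0.6603
  Pd branch = 0.0129·Pd^0.44·e^(0.046·RH+f) = 1.128 μm/a
  Cl⁻ term: 0.0175·24.3^0.57·exp(0.008·84+0.085·19.3) = 1.089
  r_corr = 1.128 + 1.089 = 2.217 μm/a
  mass loss = 2.217 μm/a × 7.14 g/cm³ = 15.83 g·m⁻²·a⁻¹
copper: temperature factor f = -0.080·(9.3) = -0.7440
  SO₂ term: 0.0053·17.8^0.26·exp(0.059·84-0.7440) = 0.7562
  Sd branch = 0.01025·Sd^0.27·e^(0.036·RH+0.049·T) = 1.285 μm/a
  sum: 0.7562 + 1.285 → r_corr = 2.041 μm/a
  mass loss = 2.041 μm/a × 8.96 g/cm³ = 18.29 g·m⁻²·a⁻¹
Ordering by g·m⁻²·a⁻¹: copper (18.3) > zinc (15.8)

copper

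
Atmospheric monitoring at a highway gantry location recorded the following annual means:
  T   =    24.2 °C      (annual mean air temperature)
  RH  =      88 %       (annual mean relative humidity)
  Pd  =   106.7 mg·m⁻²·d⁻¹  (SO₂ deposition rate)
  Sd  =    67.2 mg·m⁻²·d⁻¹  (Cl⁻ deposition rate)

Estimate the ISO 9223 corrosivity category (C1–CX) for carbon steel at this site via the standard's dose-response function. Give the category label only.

C5

carbon steel: f(T) = -0.054·(T−10) [T>10 °C] = -0.7668
  Pd branch = 1.77·Pd^0.52·e^(0.02·RH+f) = 54.2 μm/a
  Sd branch = 0.102·Sd^0.62·e^(0.033·RH+0.04·T) = 66.55 μm/a
  sum: 54.2 + 66.55 → r_corr = 120.7 μm/a
121 μm/a falls in (80, 200] for carbon steel → category C5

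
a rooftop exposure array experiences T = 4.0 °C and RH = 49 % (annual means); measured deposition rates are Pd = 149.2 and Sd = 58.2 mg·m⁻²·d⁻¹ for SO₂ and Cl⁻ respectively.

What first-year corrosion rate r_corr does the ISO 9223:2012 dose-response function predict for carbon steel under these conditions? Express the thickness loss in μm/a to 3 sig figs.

carbon steel: f(T) = +0.150·(T−10) [T≤10 °C] = -0.9000
  sulphur-dioxide contribution → 25.89 μm/a
  chloride contribution → 7.492 μm/a
  ⇒ r_corr(carbon steel) = 33.38 μm/a

r_corr = 33.4 μm/a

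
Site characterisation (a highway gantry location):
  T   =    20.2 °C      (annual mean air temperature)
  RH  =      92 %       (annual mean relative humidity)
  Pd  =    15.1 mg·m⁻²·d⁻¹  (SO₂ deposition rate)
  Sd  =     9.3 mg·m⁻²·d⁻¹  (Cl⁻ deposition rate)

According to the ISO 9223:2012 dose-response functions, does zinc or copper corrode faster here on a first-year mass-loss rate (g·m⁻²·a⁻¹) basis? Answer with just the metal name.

copper

zinc: T>10 °C ⇒ hinge -0.071·(20.2−10) = -0.7242
  SO₂ term: 0.0129·15.1^0.44·exp(0.046·92-0.7242) = 1.422
  Cl⁻ term: 0.0175·9.3^0.57·exp(0.008·92+0.085·20.2) = 0.7251
  r_corr = 1.422 + 0.7251 = 2.147 μm/a
  mass loss = 2.147 μm/a × 7.14 g/cm³ = 15.33 g·m⁻²·a⁻¹
copper: temperature factor f = -0.080·(10.2) = -0.8160
  Pd branch = 0.0053·Pd^0.26·e^(0.059·RH+f) = 1.081 μm/a
  Cl⁻ term: 0.01025·9.3^0.27·exp(0.036·92+0.049·20.2) = 1.382
  sum: 1.081 + 1.382 → r_corr = 2.463 μm/a
  mass loss = 2.463 μm/a × 8.96 g/cm³ = 22.07 g·m⁻²·a⁻¹
Ordering by g·m⁻²·a⁻¹: copper (22.1) > zinc (15.3)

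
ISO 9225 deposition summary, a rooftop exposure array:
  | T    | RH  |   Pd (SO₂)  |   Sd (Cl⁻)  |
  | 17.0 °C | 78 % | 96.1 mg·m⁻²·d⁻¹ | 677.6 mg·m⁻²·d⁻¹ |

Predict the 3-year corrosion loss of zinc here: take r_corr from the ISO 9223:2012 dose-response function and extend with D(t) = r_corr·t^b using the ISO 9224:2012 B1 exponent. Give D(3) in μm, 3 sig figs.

zinc: f(T) = -0.071·(T−10) [T>10 °C] = -0.4970
  sulphur-dioxide contribution → 2.115 μm/a
  chloride contribution → 5.692 μm/a
  ⇒ r_corr(zinc) = 7.807 μm/a
Long-term exponent b (ISO 9224 Table 2, B1) = 0.813
  D(3) = 7.807 × 3^0.813 = 7.807 × 2.443 = 19.07 μm

D(3) = 19.1 μm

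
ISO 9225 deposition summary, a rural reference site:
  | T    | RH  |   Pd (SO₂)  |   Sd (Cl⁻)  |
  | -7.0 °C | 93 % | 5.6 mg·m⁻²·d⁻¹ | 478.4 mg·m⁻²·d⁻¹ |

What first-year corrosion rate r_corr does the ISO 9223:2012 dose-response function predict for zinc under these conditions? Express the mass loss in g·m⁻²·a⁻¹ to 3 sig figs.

r_corr = 12.3 g·m⁻²·a⁻¹

zinc: temperature factor f = +0.038·(-17.0) = -0.6460
  SO₂ term: 0.0129·5.6^0.44·exp(0.046·93-0.6460) = 1.04
  Cl⁻ term: 0.0175·478.4^0.57·exp(0.008·93+0.085·-7.0) = 0.6843
  r_corr = 1.04 + 0.6843 = 1.725 μm/a
Convert to mass loss: 1.725 μm/a × 7.14 g/cm³ = 12.31 g·m⁻²·a⁻¹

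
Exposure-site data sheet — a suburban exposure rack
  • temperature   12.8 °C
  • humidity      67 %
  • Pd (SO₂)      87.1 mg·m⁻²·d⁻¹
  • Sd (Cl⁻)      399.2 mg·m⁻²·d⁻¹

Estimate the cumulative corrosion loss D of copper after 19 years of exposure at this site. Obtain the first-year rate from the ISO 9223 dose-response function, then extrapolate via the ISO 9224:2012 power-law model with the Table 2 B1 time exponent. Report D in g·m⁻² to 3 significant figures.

copper: temperature factor f = -0.080·(2.8) = -0.2240
  Pd branch = 0.0053·Pd^0.26·e^(0.059·RH+f) = 0.705 μm/a
  Cl⁻ term: 0.01025·399.2^0.27·exp(0.036·67+0.049·12.8) = 1.079
  r_corr = 0.705 + 1.079 = 1.784 μm/a
Long-term exponent b (ISO 9224 Table 2, B1) = 0.667
  D(19) = 1.784 × 19^0.667 = 1.784 × 7.127 = 12.71 μm
  Mass loss = 12.71 μm × 8.96 g/cm³ = 113.9 g·m⁻²

D(19) = 114 g·m⁻²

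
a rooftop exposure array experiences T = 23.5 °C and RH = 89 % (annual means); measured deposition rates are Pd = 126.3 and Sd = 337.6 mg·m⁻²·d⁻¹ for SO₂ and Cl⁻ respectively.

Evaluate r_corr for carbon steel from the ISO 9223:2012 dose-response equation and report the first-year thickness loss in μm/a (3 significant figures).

r_corr = 245 μm/a

carbon steel: f(T) = -0.054·(T−10) [T>10 °C] = -0.7290
  SO₂ term: 1.77·126.3^0.52·exp(0.02·89-0.7290) = 62.68
  Cl⁻ term: 0.102·337.6^0.62·exp(0.033·89+0.04·23.5) = 182
  sum: 62.68 + 182 → r_corr = 244.6 μm/a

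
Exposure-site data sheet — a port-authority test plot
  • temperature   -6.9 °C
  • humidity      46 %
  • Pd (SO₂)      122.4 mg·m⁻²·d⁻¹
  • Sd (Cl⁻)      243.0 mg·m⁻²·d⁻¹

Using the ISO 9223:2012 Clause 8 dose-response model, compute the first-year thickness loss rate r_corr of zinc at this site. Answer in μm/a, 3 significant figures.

zinc: temperature factor f = +0.038·(-16.9) = -0.6422
  sulphur-dioxide contribution → 0.467 μm/a
  chloride contribution → 0.3221 μm/a
  total first-year rate 0.789 μm/a

r_corr = 0.789 μm/a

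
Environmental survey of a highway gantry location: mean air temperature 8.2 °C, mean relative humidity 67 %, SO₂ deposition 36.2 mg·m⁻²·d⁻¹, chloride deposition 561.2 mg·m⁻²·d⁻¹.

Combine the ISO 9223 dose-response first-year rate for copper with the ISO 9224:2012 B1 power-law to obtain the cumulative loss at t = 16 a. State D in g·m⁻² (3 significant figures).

copper: T≤10 °C ⇒ hinge +0.126·(8.2−10) = -0.2268
  Pd branch = 0.0053·Pd^0.26·e^(0.059·RH+f) = 0.5595 μm/a
  Cl⁻ term: 0.01025·561.2^0.27·exp(0.036·67+0.049·8.2) = 0.9441
  sum: 0.5595 + 0.9441 → r_corr = 1.504 μm/a
Long-term exponent b (ISO 9224 Table 2, B1) = 0.667
  D(16) = 1.504 × 16^0.667 = 1.504 × 6.355 = 9.556 μm
  Mass loss = 9.556 μm × 8.96 g/cm³ = 85.62 g·m⁻²

D(16) = 85.6 g·m⁻²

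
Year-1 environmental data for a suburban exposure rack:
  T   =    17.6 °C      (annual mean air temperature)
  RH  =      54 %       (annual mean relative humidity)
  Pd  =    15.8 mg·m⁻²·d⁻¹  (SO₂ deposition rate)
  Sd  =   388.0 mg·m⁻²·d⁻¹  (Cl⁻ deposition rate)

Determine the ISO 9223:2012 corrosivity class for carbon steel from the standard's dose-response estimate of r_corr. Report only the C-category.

carbon steel: T>10 °C ⇒ hinge -0.054·(17.6−10) = -0.4104
  sulphur-dioxide contribution → 14.52 μm/a
  chloride contribution → 49.36 μm/a
  ⇒ r_corr(carbon steel) = 63.88 μm/a
ISO 9223 Table 2 (carbon steel): 50 < 63.9 ≤ 80 μm/a ⇒ C4

C4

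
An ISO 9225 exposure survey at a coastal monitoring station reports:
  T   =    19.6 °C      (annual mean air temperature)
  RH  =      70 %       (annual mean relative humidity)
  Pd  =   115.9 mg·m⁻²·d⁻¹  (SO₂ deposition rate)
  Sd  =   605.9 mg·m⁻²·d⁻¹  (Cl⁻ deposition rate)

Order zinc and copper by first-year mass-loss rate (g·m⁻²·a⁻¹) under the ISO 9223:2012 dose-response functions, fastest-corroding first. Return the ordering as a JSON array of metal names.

["zinc", "copper"]

zinc: f(T) = -0.071·(T−10) [T>10 °C] = -0.6816
  sulphur-dioxide contribution → 1.322 μm/a
  chloride contribution → 6.248 μm/a
  ⇒ r_corr(zinc) = 7.57 μm/a
  mass loss = 7.57 μm/a × 7.14 g/cm³ = 54.05 g·m⁻²·a⁻¹
copper: T>10 °C ⇒ hinge -0.080·(19.6−10) = -0.7680
  sulphur-dioxide contribution → 0.5261 μm/a
  chloride contribution → 1.877 μm/a
  ⇒ r_corr(copper) = 2.403 μm/a
  mass loss = 2.403 μm/a × 8.96 g/cm³ = 21.53 g·m⁻²·a⁻¹
Ordering by g·m⁻²·a⁻¹: zinc (54) > copper (21.5)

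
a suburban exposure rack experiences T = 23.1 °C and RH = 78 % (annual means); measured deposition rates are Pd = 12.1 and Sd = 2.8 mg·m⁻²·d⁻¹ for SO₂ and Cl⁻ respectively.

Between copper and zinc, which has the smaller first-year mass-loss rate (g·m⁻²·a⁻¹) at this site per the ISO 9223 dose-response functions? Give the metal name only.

copper: f(T) = -0.080·(T−10) [T>10 °C] = -1.0480
  SO₂ term: 0.0053·12.1^0.26·exp(0.059·78-1.0480) = 0.3542
  Cl⁻ term: 0.01025·2.8^0.27·exp(0.036·78+0.049·23.1) = 0.6959
  sum: 0.3542 + 0.6959 → r_corr = 1.05 μm/a
  mass loss = 1.05 μm/a × 8.96 g/cm³ = 9.409 g·m⁻²·a⁻¹
zinc: T>10 °C ⇒ hinge -0.071·(23.1−10) = -0.9301
  Pd branch = 0.0129·Pd^0.44·e^(0.046·RH+f) = 0.5512 μm/a
  Cl⁻ term: 0.0175·2.8^0.57·exp(0.008·78+0.085·23.1) = 0.4185
  r_corr = 0.5512 + 0.4185 = 0.9697 μm/a
  mass loss = 0.9697 μm/a × 7.14 g/cm³ = 6.924 g·m⁻²·a⁻¹
Ordering by g·m⁻²·a⁻¹: copper (9.41) > zinc (6.92)

zinc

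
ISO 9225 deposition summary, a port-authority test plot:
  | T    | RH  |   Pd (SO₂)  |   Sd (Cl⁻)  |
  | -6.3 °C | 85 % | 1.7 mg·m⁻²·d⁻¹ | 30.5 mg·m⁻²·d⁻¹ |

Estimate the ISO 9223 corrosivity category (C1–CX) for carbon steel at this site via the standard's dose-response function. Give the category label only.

carbon steel: f(T) = +0.150·(T−10) [T≤10 °C] = -2.4450
  sulphur-dioxide contribution → 1.107 μm/a
  chloride contribution → 10.9 μm/a
  total first-year rate 12.01 μm/a
Category bounds: 1.3…25 μm/a bracket r_corr ⇒ C2

C2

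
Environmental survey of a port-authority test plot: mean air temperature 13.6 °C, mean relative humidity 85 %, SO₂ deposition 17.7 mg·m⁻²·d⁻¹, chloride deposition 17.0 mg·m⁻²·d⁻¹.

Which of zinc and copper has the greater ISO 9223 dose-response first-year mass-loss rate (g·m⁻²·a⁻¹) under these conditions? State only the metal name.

copper

zinc: f(T) = -0.071·(T−10) [T>10 °C] = -0.2556
  sulphur-dioxide contribution → 1.765 μm/a
  chloride contribution → 0.5518 μm/a
  ⇒ r_corr(zinc) = 2.317 μm/a
  mass loss = 2.317 μm/a × 7.14 g/cm³ = 16.54 g·m⁻²·a⁻¹
copper: T>10 °C ⇒ hinge -0.080·(13.6−10) = -0.2880
  sulphur-dioxide contribution → 1.264 μm/a
  chloride contribution → 0.9147 μm/a
  ⇒ r_corr(copper) = 2.178 μm/a
  mass loss = 2.178 μm/a × 8.96 g/cm³ = 19.52 g·m⁻²·a⁻¹
Ordering by g·m⁻²·a⁻¹: copper (19.5) > zinc (16.5)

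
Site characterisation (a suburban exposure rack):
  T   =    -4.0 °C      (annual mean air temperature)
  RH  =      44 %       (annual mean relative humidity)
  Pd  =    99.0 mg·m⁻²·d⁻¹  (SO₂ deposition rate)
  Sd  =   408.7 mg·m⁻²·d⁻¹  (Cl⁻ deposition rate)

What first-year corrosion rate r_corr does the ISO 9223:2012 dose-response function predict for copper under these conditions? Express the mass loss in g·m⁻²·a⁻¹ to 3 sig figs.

r_corr = 2.23 g·m⁻²·a⁻¹

copper: temperature factor f = +0.126·(-14.0) = -1.7640
  SO₂ term: 0.0053·99.0^0.26·exp(0.059·44-1.7640) = 0.04022
  Sd branch = 0.01025·Sd^0.27·e^(0.036·RH+0.049·T) = 0.2083 μm/a
  sum: 0.04022 + 0.2083 → r_corr = 0.2485 μm/a
Convert to mass loss: 0.2485 μm/a × 8.96 g/cm³ = 2.226 g·m⁻²·a⁻¹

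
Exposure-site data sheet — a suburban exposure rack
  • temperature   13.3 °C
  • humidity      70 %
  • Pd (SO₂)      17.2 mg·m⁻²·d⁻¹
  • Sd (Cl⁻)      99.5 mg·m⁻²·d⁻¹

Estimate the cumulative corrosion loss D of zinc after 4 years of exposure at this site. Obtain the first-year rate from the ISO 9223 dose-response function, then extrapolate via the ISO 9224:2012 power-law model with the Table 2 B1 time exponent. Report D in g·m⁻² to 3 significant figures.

D(4) = 48.5 g·m⁻²

zinc: temperature factor f = -0.071·(3.3) = -0.2343
  sulphur-dioxide contribution → 0.8931 μm/a
  chloride contribution → 1.306 μm/a
  total first-year rate 2.199 μm/a
ISO 9224: D(t) = r_corr · t^b with b = 0.813 (zinc, B1)
  D(4) = 2.199 × 4^0.813 = 2.199 × 3.087 = 6.788 μm
  Mass loss = 6.788 μm × 7.14 g/cm³ = 48.47 g·m⁻²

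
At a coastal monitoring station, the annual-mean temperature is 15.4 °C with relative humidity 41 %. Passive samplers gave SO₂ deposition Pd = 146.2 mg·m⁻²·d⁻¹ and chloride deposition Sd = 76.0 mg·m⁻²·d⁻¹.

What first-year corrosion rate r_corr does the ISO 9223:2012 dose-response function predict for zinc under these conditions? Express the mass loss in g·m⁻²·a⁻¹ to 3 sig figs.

zinc: f(T) = -0.071·(T−10) [T>10 °C] = -0.3834
  Pd branch = 0.0129·Pd^0.44·e^(0.046·RH+f) = 0.5197 μm/a
  Cl⁻ term: 0.0175·76.0^0.57·exp(0.008·41+0.085·15.4) = 1.062
  r_corr = 0.5197 + 1.062 = 1.581 μm/a
Convert to mass loss: 1.581 μm/a × 7.14 g/cm³ = 11.29 g·m⁻²·a⁻¹

r_corr = 11.3 g·m⁻²·a⁻¹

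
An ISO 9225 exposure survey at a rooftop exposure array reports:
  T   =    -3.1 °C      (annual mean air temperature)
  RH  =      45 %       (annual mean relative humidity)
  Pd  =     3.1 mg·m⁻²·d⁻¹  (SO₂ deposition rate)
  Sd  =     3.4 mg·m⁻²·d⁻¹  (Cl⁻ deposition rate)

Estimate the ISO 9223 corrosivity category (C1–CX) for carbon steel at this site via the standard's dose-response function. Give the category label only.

carbon steel: T≤10 °C ⇒ hinge +0.150·(-3.1−10) = -1.9650
  SO₂ term: 1.77·3.1^0.52·exp(0.02·45-1.9650) = 1.099
  Cl⁻ term: 0.102·3.4^0.62·exp(0.033·45+0.04·-3.1) = 0.8496
  r_corr = 1.099 + 0.8496 = 1.948 μm/a
ISO 9223 Table 2 (carbon steel): 1.3 < 1.95 ≤ 25 μm/a ⇒ C2

C2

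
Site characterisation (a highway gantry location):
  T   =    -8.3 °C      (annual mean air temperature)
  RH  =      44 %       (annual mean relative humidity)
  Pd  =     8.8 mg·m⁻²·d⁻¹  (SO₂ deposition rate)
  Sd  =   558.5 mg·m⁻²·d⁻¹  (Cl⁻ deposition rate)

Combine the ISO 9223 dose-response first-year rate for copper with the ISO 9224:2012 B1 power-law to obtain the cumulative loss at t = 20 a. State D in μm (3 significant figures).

D(20) = 1.45 μm

copper: f(T) = +0.126·(T−10) [T≤10 °C] = -2.3058
  Pd branch = 0.0053·Pd^0.26·e^(0.059·RH+f) = 0.01247 μm/a
  Sd branch = 0.01025·Sd^0.27·e^(0.036·RH+0.049·T) = 0.1835 μm/a
  r_corr = 0.01247 + 0.1835 = 0.196 μm/a
Long-term exponent b (ISO 9224 Table 2, B1) = 0.667
  D(20) = 0.196 × 20^0.667 = 0.196 × 7.375 = 1.446 μm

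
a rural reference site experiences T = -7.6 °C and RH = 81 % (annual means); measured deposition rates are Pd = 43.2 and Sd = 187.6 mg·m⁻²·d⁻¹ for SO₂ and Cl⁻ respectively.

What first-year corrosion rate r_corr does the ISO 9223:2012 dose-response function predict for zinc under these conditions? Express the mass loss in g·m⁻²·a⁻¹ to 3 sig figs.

zinc: f(T) = +0.038·(T−10) [T≤10 °C] = -0.6688
  sulphur-dioxide contribution → 1.439 μm/a
  chloride contribution → 0.3465 μm/a
  ⇒ r_corr(zinc) = 1.785 μm/a
Convert to mass loss: 1.785 μm/a × 7.14 g/cm³ = 12.75 g·m⁻²·a⁻¹

r_corr = 12.7 g·m⁻²·a⁻¹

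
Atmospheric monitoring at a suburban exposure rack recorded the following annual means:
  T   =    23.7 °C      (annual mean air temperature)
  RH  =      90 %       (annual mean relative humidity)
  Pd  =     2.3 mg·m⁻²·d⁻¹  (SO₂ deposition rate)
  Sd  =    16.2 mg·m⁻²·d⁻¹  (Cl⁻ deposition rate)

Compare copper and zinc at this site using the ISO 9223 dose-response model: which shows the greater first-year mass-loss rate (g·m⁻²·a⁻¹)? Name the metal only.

copper

copper: temperature factor f = -0.080·(13.7) = -1.0960
  SO₂ term: 0.0053·2.3^0.26·exp(0.059·90-1.0960) = 0.4451
  Sd branch = 0.01025·Sd^0.27·e^(0.036·RH+0.049·T) = 1.773 μm/a
  sum: 0.4451 + 1.773 → r_corr = 2.218 μm/a
  mass loss = 2.218 μm/a × 8.96 g/cm³ = 19.88 g·m⁻²·a⁻¹
zinc: temperature factor f = -0.071·(13.7) = -0.9727
  SO₂ term: 0.0129·2.3^0.44·exp(0.046·90-0.9727) = 0.4419
  Cl⁻ term: 0.0175·16.2^0.57·exp(0.008·90+0.085·23.7) = 1.318
  r_corr = 0.4419 + 1.318 = 1.76 μm/a
  mass loss = 1.76 μm/a × 7.14 g/cm³ = 12.57 g·m⁻²·a⁻¹
Ordering by g·m⁻²·a⁻¹: copper (19.9) > zinc (12.6)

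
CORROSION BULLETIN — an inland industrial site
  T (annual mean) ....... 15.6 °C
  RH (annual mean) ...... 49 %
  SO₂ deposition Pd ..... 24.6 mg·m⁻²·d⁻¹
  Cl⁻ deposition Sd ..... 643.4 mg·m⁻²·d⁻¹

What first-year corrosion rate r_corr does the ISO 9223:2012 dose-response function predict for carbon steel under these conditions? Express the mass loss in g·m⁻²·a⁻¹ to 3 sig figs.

r_corr = 560 g·m⁻²·a⁻¹

carbon steel: T>10 °C ⇒ hinge -0.054·(15.6−10) = -0.3024
  Pd branch = 1.77·Pd^0.52·e^(0.02·RH+f) = 18.43 μm/a
  Cl⁻ term: 0.102·643.4^0.62·exp(0.033·49+0.04·15.6) = 52.86
  sum: 18.43 + 52.86 → r_corr = 71.29 μm/a
Convert to mass loss: 71.29 μm/a × 7.85 g/cm³ = 559.6 g·m⁻²·a⁻¹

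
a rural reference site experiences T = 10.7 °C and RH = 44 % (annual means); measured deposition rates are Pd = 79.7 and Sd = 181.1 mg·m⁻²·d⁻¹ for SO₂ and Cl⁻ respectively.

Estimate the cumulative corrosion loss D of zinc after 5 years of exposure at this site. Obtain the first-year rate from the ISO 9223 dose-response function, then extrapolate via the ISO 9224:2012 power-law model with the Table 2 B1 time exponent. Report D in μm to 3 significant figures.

D(5) = 6.79 μm

zinc: T>10 °C ⇒ hinge -0.071·(10.7−10) = -0.0497
  SO₂ term: 0.0129·79.7^0.44·exp(0.046·44-0.0497) = 0.6378
  Cl⁻ term: 0.0175·181.1^0.57·exp(0.008·44+0.085·10.7) = 1.197
  r_corr = 0.6378 + 1.197 = 1.834 μm/a
ISO 9224: D(t) = r_corr · t^b with b = 0.813 (zinc, B1)
  D(5) = 1.834 × 5^0.813 = 1.834 × 3.701 = 6.788 μm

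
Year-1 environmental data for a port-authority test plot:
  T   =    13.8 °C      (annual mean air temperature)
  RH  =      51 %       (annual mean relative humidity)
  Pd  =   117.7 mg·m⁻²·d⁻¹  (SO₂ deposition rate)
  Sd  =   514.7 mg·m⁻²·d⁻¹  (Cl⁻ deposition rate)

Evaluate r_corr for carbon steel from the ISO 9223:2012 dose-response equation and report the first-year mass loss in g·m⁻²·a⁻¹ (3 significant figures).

carbon steel: f(T) = -0.054·(T−10) [T>10 °C] = -0.2052
  Pd branch = 1.77·Pd^0.52·e^(0.02·RH+f) = 47.71 μm/a
  Cl⁻ term: 0.102·514.7^0.62·exp(0.033·51+0.04·13.8) = 45.75
  r_corr = 47.71 + 45.75 = 93.47 μm/a
Convert to mass loss: 93.47 μm/a × 7.85 g/cm³ = 733.7 g·m⁻²·a⁻¹

r_corr = 734 g·m⁻²·a⁻¹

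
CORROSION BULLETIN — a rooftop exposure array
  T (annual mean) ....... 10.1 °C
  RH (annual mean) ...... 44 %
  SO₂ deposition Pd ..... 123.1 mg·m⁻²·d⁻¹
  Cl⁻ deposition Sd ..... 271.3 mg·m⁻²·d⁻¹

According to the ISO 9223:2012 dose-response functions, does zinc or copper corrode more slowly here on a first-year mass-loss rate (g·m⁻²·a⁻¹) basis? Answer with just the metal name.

zinc: f(T) = -0.071·(T−10) [T>10 °C] = -0.0071
  SO₂ term: 0.0129·123.1^0.44·exp(0.046·44-0.0071) = 0.8058
  Sd branch = 0.0175·Sd^0.57·e^(0.008·RH+0.085·T) = 1.432 μm/a
  r_corr = 0.8058 + 1.432 = 2.237 μm/a
  mass loss = 2.237 μm/a × 7.14 g/cm³ = 15.98 g·m⁻²·a⁻¹
copper: T>10 °C ⇒ hinge -0.080·(10.1−10) = -0.0080
  Pd branch = 0.0053·Pd^0.26·e^(0.059·RH+f) = 0.2464 μm/a
  Sd branch = 0.01025·Sd^0.27·e^(0.036·RH+0.049·T) = 0.3721 μm/a
  r_corr = 0.2464 + 0.3721 = 0.6185 μm/a
  mass loss = 0.6185 μm/a × 8.96 g/cm³ = 5.542 g·m⁻²·a⁻¹
Ordering by g·m⁻²·a⁻¹: zinc (16) > copper (5.54)

copper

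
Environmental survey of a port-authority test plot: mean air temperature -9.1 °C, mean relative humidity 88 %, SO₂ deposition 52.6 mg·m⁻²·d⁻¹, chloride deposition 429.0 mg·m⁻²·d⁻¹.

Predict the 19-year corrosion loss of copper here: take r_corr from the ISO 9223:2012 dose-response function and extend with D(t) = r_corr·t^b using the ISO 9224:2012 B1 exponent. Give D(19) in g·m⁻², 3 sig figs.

copper: T≤10 °C ⇒ hinge +0.126·(-9.1−10) = -2.4066
  SO₂ term: 0.0053·52.6^0.26·exp(0.059·88-2.4066) = 0.2407
  Sd branch = 0.01025·Sd^0.27·e^(0.036·RH+0.049·T) = 0.8011 μm/a
  sum: 0.2407 + 0.8011 → r_corr = 1.042 μm/a
Long-term exponent b (ISO 9224 Table 2, B1) = 0.667
  D(19) = 1.042 × 19^0.667 = 1.042 × 7.127 = 7.425 μm
  Mass loss = 7.425 μm × 8.96 g/cm³ = 66.53 g·m⁻²

D(19) = 66.5 g·m⁻²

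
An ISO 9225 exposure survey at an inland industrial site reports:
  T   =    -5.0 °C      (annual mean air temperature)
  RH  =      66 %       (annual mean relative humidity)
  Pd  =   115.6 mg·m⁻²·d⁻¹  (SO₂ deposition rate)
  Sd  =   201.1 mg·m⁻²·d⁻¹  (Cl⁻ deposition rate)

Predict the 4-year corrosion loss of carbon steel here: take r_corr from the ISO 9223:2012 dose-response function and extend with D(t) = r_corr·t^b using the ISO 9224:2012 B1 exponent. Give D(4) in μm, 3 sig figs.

D(4) = 57.8 μm

carbon steel: T≤10 °C ⇒ hinge +0.150·(-5.0−10) = -2.2500
  SO₂ term: 1.77·115.6^0.52·exp(0.02·66-2.2500) = 8.257
  Cl⁻ term: 0.102·201.1^0.62·exp(0.033·66+0.04·-5.0) = 19.76
  r_corr = 8.257 + 19.76 = 28.02 μm/a
ISO 9224: D(t) = r_corr · t^b with b = 0.523 (carbon steel, B1)
  D(4) = 28.02 × 4^0.523 = 28.02 × 2.065 = 57.85 μm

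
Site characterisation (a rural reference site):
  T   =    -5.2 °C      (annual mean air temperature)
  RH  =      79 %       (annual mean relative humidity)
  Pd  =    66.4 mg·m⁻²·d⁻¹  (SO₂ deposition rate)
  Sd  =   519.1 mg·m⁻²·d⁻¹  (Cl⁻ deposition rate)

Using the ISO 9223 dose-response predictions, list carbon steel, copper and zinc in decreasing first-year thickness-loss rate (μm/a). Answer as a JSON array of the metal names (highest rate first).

carbon steel: T≤10 °C ⇒ hinge +0.150·(-5.2−10) = -2.2800
  Pd branch = 1.77·Pd^0.52·e^(0.02·RH+f) = 7.789 μm/a
  Sd branch = 0.102·Sd^0.62·e^(0.033·RH+0.04·T) = 54.19 μm/a
  r_corr = 7.789 + 54.19 = 61.98 μm/a
copper: f(T) = +0.126·(T−10) [T≤10 °C] = -1.9152
  Pd branch = 0.0053·Pd^0.26·e^(0.059·RH+f) = 0.2458 μm/a
  Sd branch = 0.01025·Sd^0.27·e^(0.036·RH+0.049·T) = 0.7384 μm/a
  r_corr = 0.2458 + 0.7384 = 0.9842 μm/a
zinc: temperature factor f = +0.038·(-15.2) = -0.5776
  SO₂ term: 0.0129·66.4^0.44·exp(0.046·79-0.5776) = 1.737
  Cl⁻ term: 0.0175·519.1^0.57·exp(0.008·79+0.085·-5.2) = 0.7469
  r_corr = 1.737 + 0.7469 = 2.484 μm/a
Ordering by μm/a: carbon steel (62) > zinc (2.48) > copper (0.984)

["carbon steel", "zinc", "copper"]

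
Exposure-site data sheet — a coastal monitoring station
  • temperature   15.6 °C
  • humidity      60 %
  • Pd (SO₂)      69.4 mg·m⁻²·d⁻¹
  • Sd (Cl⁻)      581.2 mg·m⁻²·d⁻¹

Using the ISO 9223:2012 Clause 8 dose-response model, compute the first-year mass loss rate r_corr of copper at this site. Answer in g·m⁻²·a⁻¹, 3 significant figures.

copper: T>10 °C ⇒ hinge -0.080·(15.6−10) = -0.4480
  sulphur-dioxide contribution → 0.3515 μm/a
  chloride contribution → 1.064 μm/a
  ⇒ r_corr(copper) = 1.416 μm/a
Convert to mass loss: 1.416 μm/a × 8.96 g/cm³ = 12.69 g·m⁻²·a⁻¹

r_corr = 12.7 g·m⁻²·a⁻¹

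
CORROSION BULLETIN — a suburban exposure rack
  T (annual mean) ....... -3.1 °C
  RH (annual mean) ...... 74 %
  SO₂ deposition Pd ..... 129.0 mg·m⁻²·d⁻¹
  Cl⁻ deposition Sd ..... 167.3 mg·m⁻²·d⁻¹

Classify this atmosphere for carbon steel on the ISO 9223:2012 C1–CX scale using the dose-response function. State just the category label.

C3

carbon steel: T≤10 °C ⇒ hinge +0.150·(-3.1−10) = -1.9650
  Pd branch = 1.77·Pd^0.52·e^(0.02·RH+f) = 13.64 μm/a
  Cl⁻ term: 0.102·167.3^0.62·exp(0.033·74+0.04·-3.1) = 24.77
  r_corr = 13.64 + 24.77 = 38.41 μm/a
38.4 μm/a falls in (25, 50] for carbon steel → category C3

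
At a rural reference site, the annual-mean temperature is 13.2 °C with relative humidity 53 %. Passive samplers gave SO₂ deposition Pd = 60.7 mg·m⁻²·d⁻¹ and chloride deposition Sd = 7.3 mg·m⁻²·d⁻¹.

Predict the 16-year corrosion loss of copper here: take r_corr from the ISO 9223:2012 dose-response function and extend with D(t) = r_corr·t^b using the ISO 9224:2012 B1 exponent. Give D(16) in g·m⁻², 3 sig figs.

D(16) = 28.3 g·m⁻²

copper: temperature factor f = -0.080·(3.2) = -0.2560
  Pd branch = 0.0053·Pd^0.26·e^(0.059·RH+f) = 0.2721 μm/a
  Sd branch = 0.01025·Sd^0.27·e^(0.036·RH+0.049·T) = 0.2256 μm/a
  r_corr = 0.2721 + 0.2256 = 0.4977 μm/a
ISO 9224: D(t) = r_corr · t^b with b = 0.667 (copper, B1)
  D(16) = 0.4977 × 16^0.667 = 0.4977 × 6.355 = 3.163 μm
  Mass loss = 3.163 μm × 8.96 g/cm³ = 28.34 g·m⁻²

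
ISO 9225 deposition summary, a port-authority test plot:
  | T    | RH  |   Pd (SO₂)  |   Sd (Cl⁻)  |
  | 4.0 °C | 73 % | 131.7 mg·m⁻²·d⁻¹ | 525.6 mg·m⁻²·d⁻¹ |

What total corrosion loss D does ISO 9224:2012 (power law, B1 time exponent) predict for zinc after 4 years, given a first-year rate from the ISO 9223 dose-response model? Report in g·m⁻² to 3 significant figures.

D(4) = 90.2 g·m⁻²

zinc: T≤10 °C ⇒ hinge +0.038·(4.0−10) = -0.2280
  sulphur-dioxide contribution → 2.527 μm/a
  chloride contribution → 1.567 μm/a
  ⇒ r_corr(zinc) = 4.094 μm/a
ISO 9224: D(t) = r_corr · t^b with b = 0.813 (zinc, B1)
  D(4) = 4.094 × 4^0.813 = 4.094 × 3.087 = 12.64 μm
  Mass loss = 12.64 μm × 7.14 g/cm³ = 90.22 g·m⁻²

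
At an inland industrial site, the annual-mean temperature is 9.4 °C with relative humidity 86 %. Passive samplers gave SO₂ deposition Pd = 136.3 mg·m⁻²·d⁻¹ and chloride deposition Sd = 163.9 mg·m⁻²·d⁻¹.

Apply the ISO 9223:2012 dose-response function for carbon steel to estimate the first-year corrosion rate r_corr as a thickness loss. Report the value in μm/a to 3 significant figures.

r_corr = 176 μm/a

carbon steel: f(T) = +0.150·(T−10) [T≤10 °C] = -0.0900
  sulphur-dioxide contribution → 116.4 μm/a
  chloride contribution → 59.9 μm/a
  total first-year rate 176.3 μm/a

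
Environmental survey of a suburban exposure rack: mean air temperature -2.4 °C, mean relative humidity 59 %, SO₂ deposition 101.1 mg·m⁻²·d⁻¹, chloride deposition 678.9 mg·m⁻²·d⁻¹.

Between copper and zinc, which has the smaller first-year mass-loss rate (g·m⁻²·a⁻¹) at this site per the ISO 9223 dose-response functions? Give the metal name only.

copper: temperature factor f = +0.126·(-12.4) = -1.5624
  SO₂ term: 0.0053·101.1^0.26·exp(0.059·59-1.5624) = 0.1199
  Sd branch = 0.01025·Sd^0.27·e^(0.036·RH+0.049·T) = 0.4433 μm/a
  r_corr = 0.1199 + 0.4433 = 0.5632 μm/a
  mass loss = 0.5632 μm/a × 8.96 g/cm³ = 5.046 g·m⁻²·a⁻¹
zinc: temperature factor f = +0.038·(-12.4) = -0.4712
  SO₂ term: 0.0129·101.1^0.44·exp(0.046·59-0.4712) = 0.9262
  Sd branch = 0.0175·Sd^0.57·e^(0.008·RH+0.085·T) = 0.9409 μm/a
  r_corr = 0.9262 + 0.9409 = 1.867 μm/a
  mass loss = 1.867 μm/a × 7.14 g/cm³ = 13.33 g·m⁻²·a⁻¹
Ordering by g·m⁻²·a⁻¹: zinc (13.3) > copper (5.05)

copper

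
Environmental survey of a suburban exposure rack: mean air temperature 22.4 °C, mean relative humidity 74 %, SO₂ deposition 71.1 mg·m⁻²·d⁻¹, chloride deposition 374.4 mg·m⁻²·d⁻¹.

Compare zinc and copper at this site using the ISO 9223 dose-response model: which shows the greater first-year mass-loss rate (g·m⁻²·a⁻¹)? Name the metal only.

zinc: temperature factor f = -0.071·(12.4) = -0.8804
  sulphur-dioxide contribution → 1.051 μm/a
  chloride contribution → 6.221 μm/a
  total first-year rate 7.271 μm/a
  mass loss = 7.271 μm/a × 7.14 g/cm³ = 51.92 g·m⁻²·a⁻¹
copper: T>10 °C ⇒ hinge -0.080·(22.4−10) = -0.9920
  sulphur-dioxide contribution → 0.4689 μm/a
  chloride contribution → 2.184 μm/a
  ⇒ r_corr(copper) = 2.652 μm/a
  mass loss = 2.652 μm/a × 8.96 g/cm³ = 23.77 g·m⁻²·a⁻¹
Ordering by g·m⁻²·a⁻¹: zinc (51.9) > copper (23.8)

zinc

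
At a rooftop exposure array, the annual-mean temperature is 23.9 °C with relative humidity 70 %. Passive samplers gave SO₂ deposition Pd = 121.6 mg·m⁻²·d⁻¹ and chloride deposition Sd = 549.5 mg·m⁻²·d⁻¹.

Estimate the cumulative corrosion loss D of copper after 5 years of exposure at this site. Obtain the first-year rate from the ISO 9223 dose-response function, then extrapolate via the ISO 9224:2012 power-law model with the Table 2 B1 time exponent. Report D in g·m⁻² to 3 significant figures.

D(5) = 69.1 g·m⁻²

copper: f(T) = -0.080·(T−10) [T>10 °C] = -1.1120
  SO₂ term: 0.0053·121.6^0.26·exp(0.059·70-1.1120) = 0.3776
  Cl⁻ term: 0.01025·549.5^0.27·exp(0.036·70+0.049·23.9) = 2.257
  r_corr = 0.3776 + 2.257 = 2.635 μm/a
Long-term exponent b (ISO 9224 Table 2, B1) = 0.667
  D(5) = 2.635 × 5^0.667 = 2.635 × 2.926 = 7.708 μm
  Mass loss = 7.708 μm × 8.96 g/cm³ = 69.06 g·m⁻²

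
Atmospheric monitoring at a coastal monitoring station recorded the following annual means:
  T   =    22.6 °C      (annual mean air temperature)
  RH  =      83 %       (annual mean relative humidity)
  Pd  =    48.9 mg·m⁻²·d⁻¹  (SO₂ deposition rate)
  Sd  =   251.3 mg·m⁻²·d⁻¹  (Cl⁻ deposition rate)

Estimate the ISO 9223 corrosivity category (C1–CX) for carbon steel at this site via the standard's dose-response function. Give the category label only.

carbon steel: f(T) = -0.054·(T−10) [T>10 °C] = -0.6804
  sulphur-dioxide contribution → 35.63 μm/a
  chloride contribution → 119.9 μm/a
  ⇒ r_corr(carbon steel) = 155.5 μm/a
Category bounds: 80…200 μm/a bracket r_corr ⇒ C5

C5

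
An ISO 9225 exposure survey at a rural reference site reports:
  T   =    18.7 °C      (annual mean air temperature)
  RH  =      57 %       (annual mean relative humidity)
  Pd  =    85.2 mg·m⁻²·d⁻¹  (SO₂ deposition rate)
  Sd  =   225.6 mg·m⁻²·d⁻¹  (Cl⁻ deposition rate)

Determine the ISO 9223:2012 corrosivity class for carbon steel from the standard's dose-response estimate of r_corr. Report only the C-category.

C4

carbon steel: temperature factor f = -0.054·(8.7) = -0.4698
  sulphur-dioxide contribution → 34.9 μm/a
  chloride contribution → 40.68 μm/a
  total first-year rate 75.59 μm/a
75.6 μm/a falls in (50, 80] for carbon steel → category C4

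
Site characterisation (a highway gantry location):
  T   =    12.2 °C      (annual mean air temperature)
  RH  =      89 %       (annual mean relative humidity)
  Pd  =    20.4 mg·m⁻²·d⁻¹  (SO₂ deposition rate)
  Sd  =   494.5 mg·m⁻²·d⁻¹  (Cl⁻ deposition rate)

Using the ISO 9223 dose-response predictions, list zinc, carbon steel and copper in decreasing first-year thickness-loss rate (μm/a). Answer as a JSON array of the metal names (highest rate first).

zinc: T>10 °C ⇒ hinge -0.071·(12.2−10) = -0.1562
  SO₂ term: 0.0129·20.4^0.44·exp(0.046·89-0.1562) = 2.495
  Cl⁻ term: 0.0175·494.5^0.57·exp(0.008·89+0.085·12.2) = 3.454
  sum: 2.495 + 3.454 → r_corr = 5.948 μm/a
carbon steel: temperature factor f = -0.054·(2.2) = -0.1188
  Pd branch = 1.77·Pd^0.52·e^(0.02·RH+f) = 44.71 μm/a
  Cl⁻ term: 0.102·494.5^0.62·exp(0.033·89+0.04·12.2) = 146.7
  sum: 44.71 + 146.7 → r_corr = 191.4 μm/a
copper: temperature factor f = -0.080·(2.2) = -0.1760
  Pd branch = 0.0053·Pd^0.26·e^(0.059·RH+f) = 1.857 μm/a
  Sd branch = 0.01025·Sd^0.27·e^(0.036·RH+0.049·T) = 2.45 μm/a
  r_corr = 1.857 + 2.45 = 4.308 μm/a
Ordering by μm/a: carbon steel (191) > zinc (5.95) > copper (4.31)

["carbon steel", "zinc", "copper"]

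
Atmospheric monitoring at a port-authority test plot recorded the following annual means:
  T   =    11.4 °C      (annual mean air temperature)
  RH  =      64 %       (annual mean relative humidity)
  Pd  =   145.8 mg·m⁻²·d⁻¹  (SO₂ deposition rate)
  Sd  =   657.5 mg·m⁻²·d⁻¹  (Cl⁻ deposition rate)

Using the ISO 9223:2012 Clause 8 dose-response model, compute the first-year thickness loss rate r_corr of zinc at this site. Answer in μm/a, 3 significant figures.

zinc: temperature factor f = -0.071·(1.4) = -0.0994
  Pd branch = 0.0129·Pd^0.44·e^(0.046·RH+f) = 1.986 μm/a
  Sd branch = 0.0175·Sd^0.57·e^(0.008·RH+0.085·T) = 3.108 μm/a
  sum: 1.986 + 3.108 → r_corr = 5.094 μm/a

r_corr = 5.09 μm/a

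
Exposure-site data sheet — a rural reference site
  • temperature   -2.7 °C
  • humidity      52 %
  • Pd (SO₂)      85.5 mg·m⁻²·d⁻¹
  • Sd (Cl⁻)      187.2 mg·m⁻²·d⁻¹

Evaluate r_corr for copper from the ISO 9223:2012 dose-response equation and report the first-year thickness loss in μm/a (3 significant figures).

copper: temperature factor f = +0.126·(-12.7) = -1.6002
  SO₂ term: 0.0053·85.5^0.26·exp(0.059·52-1.6002) = 0.07312
  Cl⁻ term: 0.01025·187.2^0.27·exp(0.036·52+0.049·-2.7) = 0.2398
  r_corr = 0.07312 + 0.2398 = 0.3129 μm/a

r_corr = 0.313 μm/a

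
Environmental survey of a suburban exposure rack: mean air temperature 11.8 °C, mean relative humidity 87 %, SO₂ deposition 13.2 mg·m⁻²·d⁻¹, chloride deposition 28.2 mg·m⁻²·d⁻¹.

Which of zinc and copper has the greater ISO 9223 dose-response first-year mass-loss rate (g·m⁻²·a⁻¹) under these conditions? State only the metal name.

zinc: T>10 °C ⇒ hinge -0.071·(11.8−10) = -0.1278
  SO₂ term: 0.0129·13.2^0.44·exp(0.046·87-0.1278) = 1.933
  Sd branch = 0.0175·Sd^0.57·e^(0.008·RH+0.085·T) = 0.642 μm/a
  r_corr = 1.933 + 0.642 = 2.575 μm/a
  mass loss = 2.575 μm/a × 7.14 g/cm³ = 18.38 g·m⁻²·a⁻¹
copper: T>10 °C ⇒ hinge -0.080·(11.8−10) = -0.1440
  Pd branch = 0.0053·Pd^0.26·e^(0.059·RH+f) = 1.522 μm/a
  Cl⁻ term: 0.01025·28.2^0.27·exp(0.036·87+0.049·11.8) = 1.032
  sum: 1.522 + 1.032 → r_corr = 2.554 μm/a
  mass loss = 2.554 μm/a × 8.96 g/cm³ = 22.88 g·m⁻²·a⁻¹
Ordering by g·m⁻²·a⁻¹: copper (22.9) > zinc (18.4)

copper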